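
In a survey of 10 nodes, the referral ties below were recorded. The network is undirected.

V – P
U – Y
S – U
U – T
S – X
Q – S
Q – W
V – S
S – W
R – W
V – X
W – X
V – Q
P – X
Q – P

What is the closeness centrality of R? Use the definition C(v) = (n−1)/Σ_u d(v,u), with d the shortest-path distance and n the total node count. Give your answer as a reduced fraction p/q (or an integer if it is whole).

Distances from R: P:3, Q:2, S:2, T:4, U:3, V:3, W:1, X:2, Y:4. Sum = 24.
n = 10, so closeness = 9/24 = 3/8.

3/8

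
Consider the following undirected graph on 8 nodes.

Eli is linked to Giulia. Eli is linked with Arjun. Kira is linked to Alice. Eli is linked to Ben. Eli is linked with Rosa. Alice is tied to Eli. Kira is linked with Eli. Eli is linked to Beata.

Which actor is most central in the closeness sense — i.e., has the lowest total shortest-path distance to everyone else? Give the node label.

Eli

Farness (sum of distances to all others) for each node — Alice:12, Arjun:13, Beata:13, Ben:13, Eli:7, Giulia:13, Kira:12, Rosa:13.
The smallest farness is 7, for Eli, so Eli has the highest closeness.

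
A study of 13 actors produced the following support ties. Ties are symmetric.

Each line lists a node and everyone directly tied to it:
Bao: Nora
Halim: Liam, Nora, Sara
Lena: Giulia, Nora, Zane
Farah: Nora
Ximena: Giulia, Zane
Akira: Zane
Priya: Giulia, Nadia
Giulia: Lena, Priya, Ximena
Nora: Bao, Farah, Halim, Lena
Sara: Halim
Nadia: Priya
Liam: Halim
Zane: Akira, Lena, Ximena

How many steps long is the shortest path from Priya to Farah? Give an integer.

4

One shortest route is Priya – Giulia – Lena – Nora – Farah, which uses 4 edges, and at distance 3 from Priya we only reach {Nora, Zane}, which does not include Farah. So d(Priya,Farah) = 4.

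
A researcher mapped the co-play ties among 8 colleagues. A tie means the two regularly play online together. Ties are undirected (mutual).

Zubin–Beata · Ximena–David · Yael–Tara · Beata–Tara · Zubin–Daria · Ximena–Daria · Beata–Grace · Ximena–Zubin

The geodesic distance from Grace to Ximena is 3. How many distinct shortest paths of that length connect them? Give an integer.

The shortest distance is 3, and the only length-3 path is Grace–Beata–Zubin–Ximena. So there is exactly 1 shortest path.

1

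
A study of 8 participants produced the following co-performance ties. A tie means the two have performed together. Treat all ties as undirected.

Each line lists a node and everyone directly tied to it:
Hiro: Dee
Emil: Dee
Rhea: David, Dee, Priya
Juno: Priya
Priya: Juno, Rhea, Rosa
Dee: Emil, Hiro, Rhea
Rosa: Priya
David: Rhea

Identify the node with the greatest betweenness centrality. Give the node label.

Rhea

Unnormalized betweenness of each node: David:0, Dee:11, Emil:0, Hiro:0, Juno:0, Priya:11, Rhea:15, Rosa:0.
Rhea has the largest value, 15, making it the main broker — the node through which the most shortest paths run.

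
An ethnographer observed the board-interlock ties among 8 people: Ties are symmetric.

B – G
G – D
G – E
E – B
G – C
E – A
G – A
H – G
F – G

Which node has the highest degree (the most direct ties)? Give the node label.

G

Degrees — A:2, B:2, C:1, D:1, E:3, F:1, G:7, H:1.
The maximum is 7, attained only by G.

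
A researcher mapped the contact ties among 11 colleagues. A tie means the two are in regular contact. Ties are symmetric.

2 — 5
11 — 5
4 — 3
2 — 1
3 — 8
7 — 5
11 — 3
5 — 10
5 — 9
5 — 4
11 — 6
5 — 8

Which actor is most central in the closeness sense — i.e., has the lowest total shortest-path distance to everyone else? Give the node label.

Farness (sum of distances to all others) for each node — 1:29, 2:20, 3:23, 4:20, 5:13, 6:27, 7:22, 8:20, 9:22, 10:22, 11:18.
The smallest farness is 13, for 5, so 5 has the highest closeness.

5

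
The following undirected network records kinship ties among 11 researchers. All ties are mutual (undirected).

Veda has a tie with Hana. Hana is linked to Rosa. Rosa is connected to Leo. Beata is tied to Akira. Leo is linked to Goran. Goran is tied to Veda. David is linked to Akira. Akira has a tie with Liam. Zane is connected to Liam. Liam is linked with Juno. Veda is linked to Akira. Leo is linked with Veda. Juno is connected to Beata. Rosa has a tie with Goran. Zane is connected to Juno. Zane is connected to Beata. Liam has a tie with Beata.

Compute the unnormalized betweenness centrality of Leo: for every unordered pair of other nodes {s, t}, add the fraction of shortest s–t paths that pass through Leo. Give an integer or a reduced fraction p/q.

7/3

Pairs whose geodesics pass through Leo — Rosa–Veda: 1/3; Rosa–Beata: 1/3; Rosa–Zane: 2/6; Rosa–Akira: 1/3; Rosa–Liam: 1/3; Rosa–David: 1/3; Rosa–Juno: 2/6.
All other pairs contribute 0.
Summing the contributions gives betweenness(Leo) = 7/3.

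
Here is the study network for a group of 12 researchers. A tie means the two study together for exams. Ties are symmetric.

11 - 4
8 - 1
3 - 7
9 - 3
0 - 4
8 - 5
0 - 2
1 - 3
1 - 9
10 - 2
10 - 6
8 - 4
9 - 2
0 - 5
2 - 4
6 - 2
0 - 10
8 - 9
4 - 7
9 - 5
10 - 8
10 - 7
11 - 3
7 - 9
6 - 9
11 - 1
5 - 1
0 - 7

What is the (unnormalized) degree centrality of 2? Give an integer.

2 is directly tied to 0, 4, 6, 9, and 10. That is 5 neighbors, so the degree of 2 is 5.

5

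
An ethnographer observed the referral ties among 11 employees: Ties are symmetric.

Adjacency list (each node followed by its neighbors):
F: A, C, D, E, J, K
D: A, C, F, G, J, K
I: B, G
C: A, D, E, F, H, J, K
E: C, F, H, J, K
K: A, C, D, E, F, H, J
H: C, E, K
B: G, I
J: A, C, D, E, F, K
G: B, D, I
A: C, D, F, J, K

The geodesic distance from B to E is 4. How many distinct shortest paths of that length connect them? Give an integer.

The shortest distance is 4. The length-4 paths are: B–G–D–F–E; B–G–D–C–E; B–G–D–K–E; B–G–D–J–E.
That gives 4 distinct shortest paths.

4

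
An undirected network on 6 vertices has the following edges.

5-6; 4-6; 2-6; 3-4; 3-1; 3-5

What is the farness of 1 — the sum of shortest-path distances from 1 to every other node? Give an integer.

12

Distances from 1: 2:4, 3:1, 4:2, 5:2, 6:3.
Sum = 4 + 1 + 2 + 2 + 3 = 12.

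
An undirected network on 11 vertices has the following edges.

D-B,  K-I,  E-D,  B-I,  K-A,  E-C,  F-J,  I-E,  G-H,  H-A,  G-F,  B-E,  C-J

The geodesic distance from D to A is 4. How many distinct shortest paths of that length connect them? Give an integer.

The shortest distance is 4. The length-4 paths are: D–E–I–K–A; D–B–I–K–A.
That gives 2 distinct shortest paths.

2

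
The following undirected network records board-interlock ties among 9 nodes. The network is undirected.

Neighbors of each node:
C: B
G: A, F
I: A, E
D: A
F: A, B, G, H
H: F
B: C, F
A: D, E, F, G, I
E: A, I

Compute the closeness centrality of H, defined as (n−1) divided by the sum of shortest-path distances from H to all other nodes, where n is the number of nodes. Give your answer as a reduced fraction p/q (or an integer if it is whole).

Distances from H: A:2, B:2, C:3, D:3, E:3, F:1, G:2, I:3. Sum = 19.
n = 9, so closeness = 8/19.

8/19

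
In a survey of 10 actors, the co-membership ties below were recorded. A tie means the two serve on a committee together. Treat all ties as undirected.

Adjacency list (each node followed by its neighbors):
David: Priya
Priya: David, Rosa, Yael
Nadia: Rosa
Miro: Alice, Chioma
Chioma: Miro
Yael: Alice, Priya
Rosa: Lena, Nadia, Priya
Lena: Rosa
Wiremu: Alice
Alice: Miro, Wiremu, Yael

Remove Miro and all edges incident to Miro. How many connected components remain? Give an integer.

2

Without Miro, the remaining ties split the others into: {Alice, David, Lena, Nadia, Priya, Rosa, Wiremu, Yael}; {Chioma}.
That's 2 separate components.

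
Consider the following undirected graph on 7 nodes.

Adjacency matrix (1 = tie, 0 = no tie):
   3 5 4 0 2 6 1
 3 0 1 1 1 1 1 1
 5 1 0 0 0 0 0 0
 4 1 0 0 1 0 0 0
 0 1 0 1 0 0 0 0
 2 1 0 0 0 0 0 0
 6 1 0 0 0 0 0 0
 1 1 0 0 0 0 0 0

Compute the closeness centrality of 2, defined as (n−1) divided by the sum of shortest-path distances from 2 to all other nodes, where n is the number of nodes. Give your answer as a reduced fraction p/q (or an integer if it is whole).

Distances from 2: 0:2, 1:2, 3:1, 4:2, 5:2, 6:2. Sum = 11.
n = 7, so closeness = 6/11.

6/11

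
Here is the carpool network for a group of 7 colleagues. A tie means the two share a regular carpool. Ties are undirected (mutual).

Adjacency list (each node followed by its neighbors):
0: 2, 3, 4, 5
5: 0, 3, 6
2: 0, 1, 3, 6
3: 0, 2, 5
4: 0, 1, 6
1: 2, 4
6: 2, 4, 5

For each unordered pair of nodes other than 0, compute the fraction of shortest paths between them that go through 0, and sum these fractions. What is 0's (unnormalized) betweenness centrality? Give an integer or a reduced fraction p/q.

77/30

Pairs whose geodesics pass through 0 — 1–5: 2/5; 5–4: 1/2; 5–2: 1/3; 4–3: 1; 4–2: 1/3.
All other pairs contribute 0.
Summing the contributions gives betweenness(0) = 77/30.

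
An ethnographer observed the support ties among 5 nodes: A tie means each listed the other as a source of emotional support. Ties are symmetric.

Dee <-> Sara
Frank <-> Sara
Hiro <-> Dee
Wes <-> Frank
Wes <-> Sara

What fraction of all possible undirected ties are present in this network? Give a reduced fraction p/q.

There are 5 edges and 5 nodes, so the maximum possible is C(5,2) = 10.
Density = 5/10 = 1/2.

1/2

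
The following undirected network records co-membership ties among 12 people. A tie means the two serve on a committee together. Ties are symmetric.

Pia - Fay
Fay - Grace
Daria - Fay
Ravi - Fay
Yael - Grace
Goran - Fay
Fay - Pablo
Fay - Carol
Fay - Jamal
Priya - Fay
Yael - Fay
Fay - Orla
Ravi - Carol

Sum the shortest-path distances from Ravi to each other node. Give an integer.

Distances from Ravi: Carol:1, Daria:2, Fay:1, Goran:2, Grace:2, Jamal:2, Orla:2, Pablo:2, Pia:2, Priya:2, Yael:2.
Sum = 1 + 2 + 1 + 2 + 2 + 2 + 2 + 2 + 2 + 2 + 2 = 20.

20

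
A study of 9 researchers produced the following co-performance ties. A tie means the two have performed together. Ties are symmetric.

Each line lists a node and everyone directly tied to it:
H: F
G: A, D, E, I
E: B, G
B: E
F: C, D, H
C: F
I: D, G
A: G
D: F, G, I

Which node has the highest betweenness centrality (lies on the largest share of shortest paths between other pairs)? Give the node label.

G

Unnormalized betweenness of each node: A:0, B:0, C:0, D:15, E:7, F:13, G:17, H:0, I:0.
G has the largest value, 17, making it the main broker — the node through which the most shortest paths run.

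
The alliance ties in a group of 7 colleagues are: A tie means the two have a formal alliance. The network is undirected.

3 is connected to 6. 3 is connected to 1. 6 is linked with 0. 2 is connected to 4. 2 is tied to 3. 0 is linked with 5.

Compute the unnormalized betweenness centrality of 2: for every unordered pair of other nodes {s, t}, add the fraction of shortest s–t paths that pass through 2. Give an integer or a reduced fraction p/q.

Pairs whose geodesics pass through 2 — 3–4: 1; 6–4: 1; 4–0: 1; 4–1: 1; 4–5: 1.
All other pairs contribute 0.
Summing the contributions gives betweenness(2) = 5.

5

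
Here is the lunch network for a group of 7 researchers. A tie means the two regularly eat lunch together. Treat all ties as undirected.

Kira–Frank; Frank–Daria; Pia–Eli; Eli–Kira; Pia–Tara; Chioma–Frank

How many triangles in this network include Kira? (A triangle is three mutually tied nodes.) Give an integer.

0

Kira's neighbors are Eli and Frank, but none of them are tied to each other, so no triangle contains Kira.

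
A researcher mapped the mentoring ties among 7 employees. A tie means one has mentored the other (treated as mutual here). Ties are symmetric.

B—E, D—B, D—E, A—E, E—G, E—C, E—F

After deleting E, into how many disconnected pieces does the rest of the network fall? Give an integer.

5

Without E, the remaining ties split the others into: {C}; {G}; {F}; {B, D}; {A}.
That's 5 separate components.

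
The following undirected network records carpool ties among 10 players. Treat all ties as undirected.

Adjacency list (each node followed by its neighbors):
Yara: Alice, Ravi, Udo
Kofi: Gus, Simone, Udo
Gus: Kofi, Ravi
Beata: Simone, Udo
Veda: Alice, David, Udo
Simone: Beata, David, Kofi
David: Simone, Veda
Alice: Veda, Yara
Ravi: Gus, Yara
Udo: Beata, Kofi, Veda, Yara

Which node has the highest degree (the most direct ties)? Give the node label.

Degrees — Alice:2, Beata:2, David:2, Gus:2, Kofi:3, Ravi:2, Simone:3, Udo:4, Veda:3, Yara:3.
The maximum is 4, attained only by Udo.

Udo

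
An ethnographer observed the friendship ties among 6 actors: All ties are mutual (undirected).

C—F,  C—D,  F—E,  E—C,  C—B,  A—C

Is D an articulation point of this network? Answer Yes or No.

No

Even without D, every remaining node can still reach every other (the residual graph is connected), so D is not a cut vertex.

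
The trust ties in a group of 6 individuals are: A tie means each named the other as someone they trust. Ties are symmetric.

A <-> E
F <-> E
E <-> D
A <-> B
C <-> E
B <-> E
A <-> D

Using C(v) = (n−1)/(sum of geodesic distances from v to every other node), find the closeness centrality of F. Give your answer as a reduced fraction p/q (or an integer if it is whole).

Distances from F: A:2, B:2, C:2, D:2, E:1. Sum = 9.
n = 6, so closeness = 5/9.

5/9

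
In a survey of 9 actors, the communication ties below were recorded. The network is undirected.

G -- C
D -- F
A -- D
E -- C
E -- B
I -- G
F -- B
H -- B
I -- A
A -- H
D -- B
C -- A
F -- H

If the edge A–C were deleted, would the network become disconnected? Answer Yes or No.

Even without that edge, A still reaches C via A – I – G – C, so the network stays connected. Not a bridge.

No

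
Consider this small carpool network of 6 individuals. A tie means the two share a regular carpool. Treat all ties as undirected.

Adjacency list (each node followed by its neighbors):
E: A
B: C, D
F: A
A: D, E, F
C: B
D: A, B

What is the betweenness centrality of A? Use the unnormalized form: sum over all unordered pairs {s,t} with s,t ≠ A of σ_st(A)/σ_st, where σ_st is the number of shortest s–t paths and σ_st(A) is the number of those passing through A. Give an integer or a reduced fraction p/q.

7

Pairs whose geodesics pass through A — B–F: 1; B–E: 1; F–D: 1; F–E: 1; F–C: 1; D–E: 1; E–C: 1.
All other pairs contribute 0.
Summing the contributions gives betweenness(A) = 7.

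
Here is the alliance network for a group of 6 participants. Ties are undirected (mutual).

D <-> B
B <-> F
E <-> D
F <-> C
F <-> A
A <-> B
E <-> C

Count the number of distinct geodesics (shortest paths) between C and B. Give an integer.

The shortest distance is 2, and the only length-2 path is C–F–B. So there is exactly 1 shortest path.

1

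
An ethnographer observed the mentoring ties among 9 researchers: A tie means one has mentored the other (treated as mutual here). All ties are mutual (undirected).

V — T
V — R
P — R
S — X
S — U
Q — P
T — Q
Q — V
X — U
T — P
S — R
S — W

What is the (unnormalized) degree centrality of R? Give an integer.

R is directly tied to P, S, and V. That is 3 neighbors, so the degree of R is 3.

3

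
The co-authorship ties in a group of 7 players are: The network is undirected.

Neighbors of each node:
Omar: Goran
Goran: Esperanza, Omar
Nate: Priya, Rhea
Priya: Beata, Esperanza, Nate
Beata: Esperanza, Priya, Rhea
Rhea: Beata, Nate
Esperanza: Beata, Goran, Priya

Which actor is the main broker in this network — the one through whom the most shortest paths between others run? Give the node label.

Unnormalized betweenness of each node: Beata:7/2, Esperanza:8, Goran:5, Nate:1/2, Omar:0, Priya:7/2, Rhea:1/2.
Esperanza has the largest value, 8, making it the main broker — the node through which the most shortest paths run.

Esperanza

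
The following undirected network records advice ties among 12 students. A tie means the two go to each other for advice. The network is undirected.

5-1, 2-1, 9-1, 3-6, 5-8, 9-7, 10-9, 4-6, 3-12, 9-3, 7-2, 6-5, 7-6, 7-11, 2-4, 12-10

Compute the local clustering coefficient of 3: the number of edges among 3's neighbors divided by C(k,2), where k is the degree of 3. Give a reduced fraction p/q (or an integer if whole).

0

3's neighbors: 6, 9, and 12 (k = 3).
Possible neighbor pairs: C(3,2) = 3. Edges among them: none → e = 0.
Clustering(3) = 0/3 = 0.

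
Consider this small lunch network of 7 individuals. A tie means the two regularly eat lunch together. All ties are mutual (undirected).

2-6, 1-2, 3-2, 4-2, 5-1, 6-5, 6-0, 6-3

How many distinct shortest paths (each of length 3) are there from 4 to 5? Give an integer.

2

The shortest distance is 3. The length-3 paths are: 4–2–1–5; 4–2–6–5.
That gives 2 distinct shortest paths.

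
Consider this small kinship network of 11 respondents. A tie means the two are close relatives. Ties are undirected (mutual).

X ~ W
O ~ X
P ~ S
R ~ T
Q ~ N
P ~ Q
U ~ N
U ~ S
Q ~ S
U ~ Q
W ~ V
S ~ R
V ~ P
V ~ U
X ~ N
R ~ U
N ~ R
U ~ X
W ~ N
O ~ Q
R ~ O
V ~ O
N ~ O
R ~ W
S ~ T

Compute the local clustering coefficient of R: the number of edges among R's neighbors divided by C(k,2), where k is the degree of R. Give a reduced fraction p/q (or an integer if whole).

1/3

R's neighbors: N, O, S, T, U, and W (k = 6).
Possible neighbor pairs: C(6,2) = 15. Edges among them: N–O, N–U, N–W, S–T, S–U → e = 5.
Clustering(R) = 5/15 = 1/3.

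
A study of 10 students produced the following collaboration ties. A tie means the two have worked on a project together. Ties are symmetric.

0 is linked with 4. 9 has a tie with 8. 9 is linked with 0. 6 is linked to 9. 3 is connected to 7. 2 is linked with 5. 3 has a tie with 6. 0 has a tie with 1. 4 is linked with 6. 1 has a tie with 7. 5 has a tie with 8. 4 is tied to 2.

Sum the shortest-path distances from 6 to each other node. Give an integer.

17

Distances from 6: 0:2, 1:3, 2:2, 3:1, 4:1, 5:3, 7:2, 8:2, 9:1.
Sum = 2 + 3 + 2 + 1 + 1 + 3 + 2 + 2 + 1 = 17.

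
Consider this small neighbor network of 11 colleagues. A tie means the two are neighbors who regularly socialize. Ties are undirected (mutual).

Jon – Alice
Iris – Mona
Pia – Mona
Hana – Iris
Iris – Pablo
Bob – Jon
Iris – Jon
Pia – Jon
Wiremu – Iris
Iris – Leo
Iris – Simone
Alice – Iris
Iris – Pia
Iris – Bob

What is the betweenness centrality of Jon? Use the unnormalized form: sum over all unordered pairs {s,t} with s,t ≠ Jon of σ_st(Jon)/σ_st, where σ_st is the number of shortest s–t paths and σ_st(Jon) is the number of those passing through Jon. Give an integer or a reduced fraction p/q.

3/2

Pairs whose geodesics pass through Jon — Alice–Pia: 1/2; Alice–Bob: 1/2; Pia–Bob: 1/2.
All other pairs contribute 0.
Summing the contributions gives betweenness(Jon) = 3/2.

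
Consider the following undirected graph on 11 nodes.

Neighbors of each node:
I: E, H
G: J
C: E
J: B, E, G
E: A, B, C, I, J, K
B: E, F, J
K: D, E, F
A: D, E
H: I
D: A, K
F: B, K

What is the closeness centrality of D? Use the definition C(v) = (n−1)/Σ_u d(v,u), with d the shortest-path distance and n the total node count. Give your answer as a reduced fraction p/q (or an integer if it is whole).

5/13

Distances from D: A:1, B:3, C:3, E:2, F:2, G:4, H:4, I:3, J:3, K:1. Sum = 26.
n = 11, so closeness = 10/26 = 5/13.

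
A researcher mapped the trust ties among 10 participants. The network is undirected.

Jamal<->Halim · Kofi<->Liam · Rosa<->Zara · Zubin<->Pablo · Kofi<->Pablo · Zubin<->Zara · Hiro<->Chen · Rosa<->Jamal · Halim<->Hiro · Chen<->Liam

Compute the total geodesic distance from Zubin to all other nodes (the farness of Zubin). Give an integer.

25

Distances from Zubin: Chen:4, Halim:4, Hiro:5, Jamal:3, Kofi:2, Liam:3, Pablo:1, Rosa:2, Zara:1.
Sum = 4 + 4 + 5 + 3 + 2 + 3 + 1 + 2 + 1 = 25.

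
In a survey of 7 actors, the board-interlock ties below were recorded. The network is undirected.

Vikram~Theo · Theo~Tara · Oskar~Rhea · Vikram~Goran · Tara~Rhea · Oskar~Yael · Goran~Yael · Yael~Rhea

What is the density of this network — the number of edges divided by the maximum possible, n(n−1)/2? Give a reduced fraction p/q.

There are 8 edges and 7 nodes, so the maximum possible is C(7,2) = 21.
Density = 8/21.

8/21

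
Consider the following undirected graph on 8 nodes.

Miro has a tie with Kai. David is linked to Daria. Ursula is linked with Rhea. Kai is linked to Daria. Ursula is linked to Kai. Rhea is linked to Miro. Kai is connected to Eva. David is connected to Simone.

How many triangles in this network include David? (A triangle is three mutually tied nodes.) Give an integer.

David's neighbors are Daria and Simone, but none of them are tied to each other, so no triangle contains David.

0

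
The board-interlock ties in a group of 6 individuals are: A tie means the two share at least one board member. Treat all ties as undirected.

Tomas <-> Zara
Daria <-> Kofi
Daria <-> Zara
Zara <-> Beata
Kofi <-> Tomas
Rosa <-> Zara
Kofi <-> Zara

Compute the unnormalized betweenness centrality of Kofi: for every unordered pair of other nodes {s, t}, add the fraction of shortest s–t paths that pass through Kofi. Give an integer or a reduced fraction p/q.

Pairs whose geodesics pass through Kofi — Tomas–Daria: 1/2.
All other pairs contribute 0.
Summing the contributions gives betweenness(Kofi) = 1/2.

1/2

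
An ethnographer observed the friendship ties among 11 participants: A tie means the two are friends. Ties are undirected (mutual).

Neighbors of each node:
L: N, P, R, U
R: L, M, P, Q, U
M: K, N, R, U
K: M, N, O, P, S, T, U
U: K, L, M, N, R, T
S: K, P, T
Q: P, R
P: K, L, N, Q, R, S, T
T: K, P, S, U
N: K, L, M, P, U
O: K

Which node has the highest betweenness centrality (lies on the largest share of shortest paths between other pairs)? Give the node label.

K

Unnormalized betweenness of each node: K:371/30, L:9/20, M:11/12, N:23/15, O:0, P:131/12, Q:0, R:101/30, S:0, T:7/10, U:15/4.
K has the largest value, 371/30, making it the main broker — the node through which the most shortest paths run.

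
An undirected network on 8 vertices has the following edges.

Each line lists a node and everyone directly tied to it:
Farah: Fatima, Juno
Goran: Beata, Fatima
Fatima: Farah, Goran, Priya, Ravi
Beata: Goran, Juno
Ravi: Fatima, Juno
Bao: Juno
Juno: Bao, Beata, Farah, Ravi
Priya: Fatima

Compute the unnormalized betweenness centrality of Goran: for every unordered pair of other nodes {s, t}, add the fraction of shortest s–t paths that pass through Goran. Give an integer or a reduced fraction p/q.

2

Pairs whose geodesics pass through Goran — Priya–Beata: 1; Beata–Fatima: 1.
All other pairs contribute 0.
Summing the contributions gives betweenness(Goran) = 2.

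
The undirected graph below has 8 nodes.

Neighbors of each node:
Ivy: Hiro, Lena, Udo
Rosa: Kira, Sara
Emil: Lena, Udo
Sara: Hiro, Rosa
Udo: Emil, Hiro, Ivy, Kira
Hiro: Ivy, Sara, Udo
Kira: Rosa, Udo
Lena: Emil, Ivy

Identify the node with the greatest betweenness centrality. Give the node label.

Udo

Unnormalized betweenness of each node: Emil:4/3, Hiro:29/6, Ivy:11/3, Kira:19/6, Lena:1/2, Rosa:1, Sara:11/6, Udo:26/3.
Udo has the largest value, 26/3, making it the main broker — the node through which the most shortest paths run.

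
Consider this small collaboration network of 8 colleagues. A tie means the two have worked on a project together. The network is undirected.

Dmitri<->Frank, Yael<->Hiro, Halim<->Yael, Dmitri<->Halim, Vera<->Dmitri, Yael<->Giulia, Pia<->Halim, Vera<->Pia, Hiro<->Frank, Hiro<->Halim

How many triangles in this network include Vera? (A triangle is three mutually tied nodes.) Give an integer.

Vera's neighbors are Dmitri and Pia, but none of them are tied to each other, so no triangle contains Vera.

0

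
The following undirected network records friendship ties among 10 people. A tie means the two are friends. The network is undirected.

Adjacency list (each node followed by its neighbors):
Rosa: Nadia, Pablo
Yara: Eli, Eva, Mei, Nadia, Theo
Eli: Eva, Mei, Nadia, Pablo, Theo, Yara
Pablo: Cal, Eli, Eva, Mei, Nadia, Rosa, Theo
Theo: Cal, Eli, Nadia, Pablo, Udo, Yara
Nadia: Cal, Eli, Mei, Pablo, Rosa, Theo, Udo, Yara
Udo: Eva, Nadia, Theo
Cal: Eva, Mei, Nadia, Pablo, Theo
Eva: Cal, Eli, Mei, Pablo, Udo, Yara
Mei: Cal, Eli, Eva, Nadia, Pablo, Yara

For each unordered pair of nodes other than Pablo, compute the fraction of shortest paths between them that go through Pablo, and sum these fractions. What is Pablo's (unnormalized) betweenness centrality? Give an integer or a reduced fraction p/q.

113/30

Pairs whose geodesics pass through Pablo — Rosa–Eli: 1/2; Rosa–Cal: 1/2; Rosa–Mei: 1/2; Rosa–Eva: 1; Rosa–Theo: 1/2; Eli–Cal: 1/5; Nadia–Eva: 1/6; Mei–Theo: 1/5; Eva–Theo: 1/5.
All other pairs contribute 0.
Summing the contributions gives betweenness(Pablo) = 113/30.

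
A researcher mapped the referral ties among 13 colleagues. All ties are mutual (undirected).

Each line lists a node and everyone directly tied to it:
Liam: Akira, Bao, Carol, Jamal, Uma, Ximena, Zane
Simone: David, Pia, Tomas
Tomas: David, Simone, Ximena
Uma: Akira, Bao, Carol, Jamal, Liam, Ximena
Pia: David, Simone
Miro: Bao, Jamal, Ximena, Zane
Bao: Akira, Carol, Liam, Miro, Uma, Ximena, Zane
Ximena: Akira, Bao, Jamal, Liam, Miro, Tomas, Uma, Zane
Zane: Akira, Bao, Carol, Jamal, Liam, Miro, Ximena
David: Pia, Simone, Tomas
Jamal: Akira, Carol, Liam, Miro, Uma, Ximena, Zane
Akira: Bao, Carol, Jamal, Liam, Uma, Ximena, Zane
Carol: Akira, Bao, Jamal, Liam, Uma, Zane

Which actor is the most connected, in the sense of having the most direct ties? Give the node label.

Degrees — Akira:7, Bao:7, Carol:6, David:3, Jamal:7, Liam:7, Miro:4, Pia:2, Simone:3, Tomas:3, Uma:6, Ximena:8, Zane:7.
The maximum is 8, attained only by Ximena.

Ximena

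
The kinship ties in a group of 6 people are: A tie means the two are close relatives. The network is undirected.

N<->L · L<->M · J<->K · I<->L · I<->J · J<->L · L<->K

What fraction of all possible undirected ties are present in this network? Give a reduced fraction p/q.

7/15

There are 7 edges and 6 nodes, so the maximum possible is C(6,2) = 15.
Density = 7/15.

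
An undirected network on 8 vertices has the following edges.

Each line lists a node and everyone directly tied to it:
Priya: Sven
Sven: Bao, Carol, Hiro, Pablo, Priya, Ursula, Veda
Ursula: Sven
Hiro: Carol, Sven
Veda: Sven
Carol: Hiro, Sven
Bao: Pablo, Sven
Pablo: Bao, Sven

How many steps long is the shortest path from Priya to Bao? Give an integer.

One shortest route is Priya – Sven – Bao, which uses 2 edges, and Priya and Bao are not directly tied, so nothing shorter exists. So d(Priya,Bao) = 2.

2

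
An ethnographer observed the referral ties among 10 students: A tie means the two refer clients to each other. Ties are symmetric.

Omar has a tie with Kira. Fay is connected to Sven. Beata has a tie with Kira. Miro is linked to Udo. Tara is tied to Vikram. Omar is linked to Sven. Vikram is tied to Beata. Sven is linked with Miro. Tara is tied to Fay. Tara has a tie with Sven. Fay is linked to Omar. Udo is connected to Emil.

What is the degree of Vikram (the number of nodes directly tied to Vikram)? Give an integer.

Vikram is directly tied to Beata and Tara. That is 2 neighbors, so the degree of Vikram is 2.

2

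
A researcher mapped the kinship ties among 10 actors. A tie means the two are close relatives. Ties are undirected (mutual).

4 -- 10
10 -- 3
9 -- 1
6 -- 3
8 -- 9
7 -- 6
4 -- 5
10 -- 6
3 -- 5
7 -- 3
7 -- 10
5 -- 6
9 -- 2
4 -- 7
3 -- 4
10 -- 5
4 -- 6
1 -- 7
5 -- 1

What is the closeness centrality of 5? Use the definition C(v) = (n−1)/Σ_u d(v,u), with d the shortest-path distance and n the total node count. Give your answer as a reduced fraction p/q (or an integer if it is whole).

Distances from 5: 1:1, 2:3, 3:1, 4:1, 6:1, 7:2, 8:3, 9:2, 10:1. Sum = 15.
n = 10, so closeness = 9/15 = 3/5.

3/5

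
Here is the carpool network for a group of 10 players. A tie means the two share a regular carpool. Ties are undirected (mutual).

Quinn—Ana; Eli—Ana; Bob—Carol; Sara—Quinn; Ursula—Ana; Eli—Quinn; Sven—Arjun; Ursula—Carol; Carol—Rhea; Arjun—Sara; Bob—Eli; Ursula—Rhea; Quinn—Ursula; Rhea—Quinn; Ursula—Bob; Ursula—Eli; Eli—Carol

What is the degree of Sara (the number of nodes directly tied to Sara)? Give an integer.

Sara is directly tied to Arjun and Quinn. That is 2 neighbors, so the degree of Sara is 2.

2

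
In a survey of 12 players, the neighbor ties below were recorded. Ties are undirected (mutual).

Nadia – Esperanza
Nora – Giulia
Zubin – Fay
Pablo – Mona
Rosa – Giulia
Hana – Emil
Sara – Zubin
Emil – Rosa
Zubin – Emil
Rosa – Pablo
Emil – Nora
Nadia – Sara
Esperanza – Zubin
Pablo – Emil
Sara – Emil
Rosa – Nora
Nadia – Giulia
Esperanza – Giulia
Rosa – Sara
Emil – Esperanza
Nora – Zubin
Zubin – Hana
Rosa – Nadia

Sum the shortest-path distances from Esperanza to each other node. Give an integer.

19

Distances from Esperanza: Emil:1, Fay:2, Giulia:1, Hana:2, Mona:3, Nadia:1, Nora:2, Pablo:2, Rosa:2, Sara:2, Zubin:1.
Sum = 1 + 2 + 1 + 2 + 3 + 1 + 2 + 2 + 2 + 2 + 1 = 19.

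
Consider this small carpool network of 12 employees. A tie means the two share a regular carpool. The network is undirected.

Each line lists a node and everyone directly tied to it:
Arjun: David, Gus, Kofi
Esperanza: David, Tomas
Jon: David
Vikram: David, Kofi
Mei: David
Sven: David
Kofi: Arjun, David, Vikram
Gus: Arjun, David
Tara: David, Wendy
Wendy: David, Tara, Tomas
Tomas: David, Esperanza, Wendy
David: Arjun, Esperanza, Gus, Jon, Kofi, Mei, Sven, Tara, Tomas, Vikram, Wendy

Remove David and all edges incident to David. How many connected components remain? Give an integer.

Without David, the remaining ties split the others into: {Sven}; {Mei}; {Arjun, Gus, Kofi, Vikram}; {Esperanza, Tara, Tomas, Wendy}; {Jon}.
That's 5 separate components.

5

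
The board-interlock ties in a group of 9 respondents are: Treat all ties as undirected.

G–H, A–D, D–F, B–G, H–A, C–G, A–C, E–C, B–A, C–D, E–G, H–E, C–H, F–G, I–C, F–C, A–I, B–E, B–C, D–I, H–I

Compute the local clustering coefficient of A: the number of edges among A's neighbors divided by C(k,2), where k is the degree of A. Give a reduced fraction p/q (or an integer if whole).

A's neighbors: B, C, D, H, and I (k = 5).
Possible neighbor pairs: C(5,2) = 10. Edges among them: B–C, C–D, C–H, C–I, D–I, H–I → e = 6.
Clustering(A) = 6/10 = 3/5.

3/5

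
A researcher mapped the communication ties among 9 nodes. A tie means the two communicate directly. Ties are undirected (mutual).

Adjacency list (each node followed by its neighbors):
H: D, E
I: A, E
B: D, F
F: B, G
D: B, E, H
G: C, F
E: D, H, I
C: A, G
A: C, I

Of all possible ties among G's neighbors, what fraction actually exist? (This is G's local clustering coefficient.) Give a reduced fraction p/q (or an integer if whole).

0

G's neighbors: C and F (k = 2).
Possible neighbor pairs: C(2,2) = 1. Edges among them: none → e = 0.
Clustering(G) = 0/1.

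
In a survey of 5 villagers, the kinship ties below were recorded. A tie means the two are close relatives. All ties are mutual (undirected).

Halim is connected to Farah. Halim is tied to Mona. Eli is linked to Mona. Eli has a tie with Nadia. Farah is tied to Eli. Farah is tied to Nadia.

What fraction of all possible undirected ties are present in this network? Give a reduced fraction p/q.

There are 6 edges and 5 nodes, so the maximum possible is C(5,2) = 10.
Density = 6/10 = 3/5.

3/5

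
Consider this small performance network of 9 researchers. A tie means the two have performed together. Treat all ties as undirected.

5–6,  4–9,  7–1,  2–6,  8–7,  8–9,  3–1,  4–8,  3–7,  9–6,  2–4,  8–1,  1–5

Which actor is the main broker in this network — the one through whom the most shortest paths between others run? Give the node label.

8

Unnormalized betweenness of each node: 1:7, 2:5/6, 3:0, 4:11/3, 5:10/3, 6:4, 7:11/6, 8:9, 9:7/3.
8 has the largest value, 9, making it the main broker — the node through which the most shortest paths run.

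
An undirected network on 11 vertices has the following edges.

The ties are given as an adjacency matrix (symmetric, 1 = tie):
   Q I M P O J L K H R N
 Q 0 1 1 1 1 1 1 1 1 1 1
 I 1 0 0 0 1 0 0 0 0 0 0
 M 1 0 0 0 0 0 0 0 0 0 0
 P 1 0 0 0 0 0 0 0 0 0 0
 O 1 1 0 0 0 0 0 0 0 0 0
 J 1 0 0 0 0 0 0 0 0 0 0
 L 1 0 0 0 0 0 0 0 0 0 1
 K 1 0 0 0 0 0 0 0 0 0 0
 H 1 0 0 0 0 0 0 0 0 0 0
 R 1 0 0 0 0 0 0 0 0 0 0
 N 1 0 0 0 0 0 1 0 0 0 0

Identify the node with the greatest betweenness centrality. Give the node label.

Unnormalized betweenness of each node: H:0, I:0, J:0, K:0, L:0, M:0, N:0, O:0, P:0, Q:43, R:0.
Q has the largest value, 43, making it the main broker — the node through which the most shortest paths run.

Q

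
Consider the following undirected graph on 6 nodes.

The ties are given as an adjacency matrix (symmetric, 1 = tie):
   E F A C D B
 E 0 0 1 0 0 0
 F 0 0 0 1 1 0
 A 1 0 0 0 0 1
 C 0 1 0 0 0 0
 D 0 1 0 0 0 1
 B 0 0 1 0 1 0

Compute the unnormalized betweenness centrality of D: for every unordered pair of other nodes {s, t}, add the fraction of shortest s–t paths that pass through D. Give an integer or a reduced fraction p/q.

6

Pairs whose geodesics pass through D — E–F: 1; E–C: 1; F–A: 1; F–B: 1; A–C: 1; C–B: 1.
All other pairs contribute 0.
Summing the contributions gives betweenness(D) = 6.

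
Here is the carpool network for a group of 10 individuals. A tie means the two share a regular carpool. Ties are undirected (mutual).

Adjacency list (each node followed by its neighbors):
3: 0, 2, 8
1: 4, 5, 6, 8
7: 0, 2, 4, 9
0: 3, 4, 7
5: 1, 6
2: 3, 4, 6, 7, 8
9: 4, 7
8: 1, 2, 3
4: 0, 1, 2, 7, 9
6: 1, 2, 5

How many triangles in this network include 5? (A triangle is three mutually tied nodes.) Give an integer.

5's neighbors: 1 and 6.
Neighbor pairs that are themselves tied: 5–1–6. Each forms one triangle with 5, for 1 in total.

1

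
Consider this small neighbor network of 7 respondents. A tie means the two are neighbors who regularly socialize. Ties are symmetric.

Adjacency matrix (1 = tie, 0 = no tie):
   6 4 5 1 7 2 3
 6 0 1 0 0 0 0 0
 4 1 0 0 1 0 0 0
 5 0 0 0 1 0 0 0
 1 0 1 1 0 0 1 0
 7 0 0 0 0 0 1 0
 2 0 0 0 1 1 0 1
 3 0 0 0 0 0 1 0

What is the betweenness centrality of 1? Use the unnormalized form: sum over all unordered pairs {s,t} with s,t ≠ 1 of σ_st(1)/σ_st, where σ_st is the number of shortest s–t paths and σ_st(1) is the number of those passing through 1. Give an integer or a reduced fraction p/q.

Pairs whose geodesics pass through 1 — 6–5: 1; 6–7: 1; 6–2: 1; 6–3: 1; 4–5: 1; 4–7: 1; 4–2: 1; 4–3: 1; 5–7: 1; 5–2: 1; 5–3: 1.
All other pairs contribute 0.
Summing the contributions gives betweenness(1) = 11.

11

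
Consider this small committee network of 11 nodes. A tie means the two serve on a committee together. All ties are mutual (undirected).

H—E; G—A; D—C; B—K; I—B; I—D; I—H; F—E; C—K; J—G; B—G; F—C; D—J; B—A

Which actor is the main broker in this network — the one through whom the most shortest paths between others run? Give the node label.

Unnormalized betweenness of each node: A:0, B:14, C:10, D:17/2, E:2, F:7/2, G:3, H:11/2, I:12, J:5/2, K:5.
B has the largest value, 14, making it the main broker — the node through which the most shortest paths run.

B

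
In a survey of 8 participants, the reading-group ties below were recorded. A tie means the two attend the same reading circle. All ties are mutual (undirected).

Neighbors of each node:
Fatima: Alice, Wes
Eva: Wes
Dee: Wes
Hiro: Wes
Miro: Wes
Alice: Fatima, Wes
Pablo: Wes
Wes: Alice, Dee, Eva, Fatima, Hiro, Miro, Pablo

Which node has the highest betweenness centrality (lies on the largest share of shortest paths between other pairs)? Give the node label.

Wes

Unnormalized betweenness of each node: Alice:0, Dee:0, Eva:0, Fatima:0, Hiro:0, Miro:0, Pablo:0, Wes:20.
Wes has the largest value, 20, making it the main broker — the node through which the most shortest paths run.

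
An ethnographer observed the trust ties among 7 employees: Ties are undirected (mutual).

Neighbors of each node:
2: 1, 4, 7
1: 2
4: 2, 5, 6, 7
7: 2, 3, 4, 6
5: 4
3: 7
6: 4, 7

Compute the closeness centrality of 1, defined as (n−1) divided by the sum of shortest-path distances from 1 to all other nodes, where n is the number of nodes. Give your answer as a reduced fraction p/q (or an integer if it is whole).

Distances from 1: 2:1, 3:3, 4:2, 5:3, 6:3, 7:2. Sum = 14.
n = 7, so closeness = 6/14 = 3/7.

3/7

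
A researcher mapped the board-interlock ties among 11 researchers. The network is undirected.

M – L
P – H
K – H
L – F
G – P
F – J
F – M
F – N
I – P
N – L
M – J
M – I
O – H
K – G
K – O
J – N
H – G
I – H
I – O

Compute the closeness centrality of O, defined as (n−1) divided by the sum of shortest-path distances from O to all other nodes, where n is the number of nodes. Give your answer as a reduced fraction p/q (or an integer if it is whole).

Distances from O: F:3, G:2, H:1, I:1, J:3, K:1, L:3, M:2, N:4, P:2. Sum = 22.
n = 11, so closeness = 10/22 = 5/11.

5/11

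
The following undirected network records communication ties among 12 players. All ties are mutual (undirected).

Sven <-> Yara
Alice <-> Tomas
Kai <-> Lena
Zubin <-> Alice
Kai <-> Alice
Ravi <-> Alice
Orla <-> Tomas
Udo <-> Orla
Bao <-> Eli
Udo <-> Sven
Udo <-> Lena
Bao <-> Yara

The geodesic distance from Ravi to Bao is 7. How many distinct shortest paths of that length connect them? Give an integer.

2

The shortest distance is 7. The length-7 paths are: Ravi–Alice–Tomas–Orla–Udo–Sven–Yara–Bao; Ravi–Alice–Kai–Lena–Udo–Sven–Yara–Bao.
That gives 2 distinct shortest paths.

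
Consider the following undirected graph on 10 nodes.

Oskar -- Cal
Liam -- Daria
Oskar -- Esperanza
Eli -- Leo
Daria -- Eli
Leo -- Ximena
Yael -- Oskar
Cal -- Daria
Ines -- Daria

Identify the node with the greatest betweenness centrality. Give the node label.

Daria

Unnormalized betweenness of each node: Cal:18, Daria:27, Eli:14, Esperanza:0, Ines:0, Leo:8, Liam:0, Oskar:15, Ximena:0, Yael:0.
Daria has the largest value, 27, making it the main broker — the node through which the most shortest paths run.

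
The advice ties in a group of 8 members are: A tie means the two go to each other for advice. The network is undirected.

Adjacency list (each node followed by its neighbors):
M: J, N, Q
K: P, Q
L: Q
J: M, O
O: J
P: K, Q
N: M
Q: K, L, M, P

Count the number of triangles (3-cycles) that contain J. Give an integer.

J's neighbors are M and O, but none of them are tied to each other, so no triangle contains J.

0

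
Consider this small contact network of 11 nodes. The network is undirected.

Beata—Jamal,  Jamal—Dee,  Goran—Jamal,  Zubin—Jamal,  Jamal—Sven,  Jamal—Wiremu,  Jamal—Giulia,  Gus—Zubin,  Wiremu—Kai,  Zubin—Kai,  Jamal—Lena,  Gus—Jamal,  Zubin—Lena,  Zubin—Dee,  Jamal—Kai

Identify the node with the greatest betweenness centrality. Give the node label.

Unnormalized betweenness of each node: Beata:0, Dee:0, Giulia:0, Goran:0, Gus:0, Jamal:73/2, Kai:1/2, Lena:0, Sven:0, Wiremu:0, Zubin:3.
Jamal has the largest value, 73/2, making it the main broker — the node through which the most shortest paths run.

Jamal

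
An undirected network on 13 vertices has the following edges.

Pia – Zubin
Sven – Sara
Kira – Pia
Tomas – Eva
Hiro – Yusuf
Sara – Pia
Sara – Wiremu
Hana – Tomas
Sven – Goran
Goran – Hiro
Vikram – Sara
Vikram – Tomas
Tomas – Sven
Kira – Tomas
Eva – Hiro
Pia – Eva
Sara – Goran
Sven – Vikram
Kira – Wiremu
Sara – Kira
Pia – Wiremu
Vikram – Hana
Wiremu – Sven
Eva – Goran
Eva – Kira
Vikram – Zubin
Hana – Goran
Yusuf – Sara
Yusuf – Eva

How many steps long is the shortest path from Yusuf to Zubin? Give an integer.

3

One shortest route is Yusuf – Sara – Vikram – Zubin, which uses 3 edges, and at distance 2 from Yusuf we only reach {Goran, Kira, Pia, Sven, Tomas, Vikram, Wiremu}, which does not include Zubin. So d(Yusuf,Zubin) = 3.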